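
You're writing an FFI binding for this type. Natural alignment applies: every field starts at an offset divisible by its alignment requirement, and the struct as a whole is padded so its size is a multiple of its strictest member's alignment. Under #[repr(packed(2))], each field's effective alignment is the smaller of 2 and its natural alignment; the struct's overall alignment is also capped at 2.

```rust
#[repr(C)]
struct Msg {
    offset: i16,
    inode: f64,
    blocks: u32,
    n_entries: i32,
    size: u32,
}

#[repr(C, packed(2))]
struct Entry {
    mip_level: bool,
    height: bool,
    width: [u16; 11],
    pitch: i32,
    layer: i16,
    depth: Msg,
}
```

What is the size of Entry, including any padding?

Msg: @0: offset [2B, align 2] → 2; +6 pad (align 8); @8: inode [8B, align 8] → 16; @16: blocks [4B, align 4] → 20; @20: n_entries [4B, align 4] → 24; @24: size [4B, align 4] → 28; +4 tail pad (align 8); size 32, align 8
@0: mip_level [1B, align 1] → 1
@1: height [1B, align 1] → 2
@2: width [22B, align 2] → 24
@24: pitch [4B, align 2] → 28
@28: layer [2B, align 2] → 30
@30: depth [32B, align 2] → 62
size 62, align 2

62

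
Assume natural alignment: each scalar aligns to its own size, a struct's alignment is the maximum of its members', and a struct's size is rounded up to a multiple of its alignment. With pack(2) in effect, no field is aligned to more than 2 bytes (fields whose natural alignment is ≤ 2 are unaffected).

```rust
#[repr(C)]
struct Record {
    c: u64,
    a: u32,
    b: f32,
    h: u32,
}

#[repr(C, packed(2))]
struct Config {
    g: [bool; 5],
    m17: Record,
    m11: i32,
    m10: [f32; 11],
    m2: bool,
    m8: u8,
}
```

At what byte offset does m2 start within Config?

78

Record: @0: c [8B, align 8] → 8; @8: a [4B, align 4] → 12; @12: b [4B, align 4] → 16; @16: h [4B, align 4] → 20; +4 tail pad (align 8); size 24, align 8
@0: g [5B, align 1] → 5
+1 pad (align 2)
@6: m17 [24B, align 2] → 30
@30: m11 [4B, align 2] → 34
@34: m10 [44B, align 2] → 78
@78: m2 [1B, align 1] → 79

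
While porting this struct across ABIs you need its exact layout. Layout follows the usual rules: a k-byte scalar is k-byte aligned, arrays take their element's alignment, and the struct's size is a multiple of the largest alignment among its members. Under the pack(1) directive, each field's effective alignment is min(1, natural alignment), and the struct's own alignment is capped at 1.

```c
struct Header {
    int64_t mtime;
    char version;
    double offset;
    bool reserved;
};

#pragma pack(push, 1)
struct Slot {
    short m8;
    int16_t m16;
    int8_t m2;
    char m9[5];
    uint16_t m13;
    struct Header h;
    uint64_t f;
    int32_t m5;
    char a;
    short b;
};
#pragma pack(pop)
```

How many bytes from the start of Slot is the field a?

Header: @0: mtime [8B, align 8] → 8; @8: version [1B, align 1] → 9; +7 pad (align 8); @16: offset [8B, align 8] → 24; @24: reserved [1B, align 1] → 25; +7 tail pad (align 8); size 32, align 8
@0: m8 [2B, align 1] → 2
@2: m16 [2B, align 1] → 4
@4: m2 [1B, align 1] → 5
@5: m9 [5B, align 1] → 10
@10: m13 [2B, align 1] → 12
@12: h [32B, align 1] → 44
@44: f [8B, align 1] → 52
@52: m5 [4B, align 1] → 56
@56: a [1B, align 1] → 57

56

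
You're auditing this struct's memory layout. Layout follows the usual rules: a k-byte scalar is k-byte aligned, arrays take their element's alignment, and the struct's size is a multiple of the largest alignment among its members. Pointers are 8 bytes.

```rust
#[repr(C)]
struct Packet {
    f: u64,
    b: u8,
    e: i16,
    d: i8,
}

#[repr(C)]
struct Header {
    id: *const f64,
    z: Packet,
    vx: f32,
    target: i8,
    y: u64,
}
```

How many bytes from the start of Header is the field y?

Packet: 0..8  f  (8B, 8-aligned); 8..9  b  (1B, 1-aligned); 9..10  -- padding (1B); 10..12  e  (2B, 2-aligned); 12..13  d  (1B, 1-aligned); 13..16  -- tail padding (3B); sizeof = 16, alignof = 8
0..8  id  (8B, 8-aligned)
8..24  z  (16B, 8-aligned)
24..28  vx  (4B, 4-aligned)
28..29  target  (1B, 1-aligned)
29..32  -- padding (3B)
32..40  y  (8B, 8-aligned)

32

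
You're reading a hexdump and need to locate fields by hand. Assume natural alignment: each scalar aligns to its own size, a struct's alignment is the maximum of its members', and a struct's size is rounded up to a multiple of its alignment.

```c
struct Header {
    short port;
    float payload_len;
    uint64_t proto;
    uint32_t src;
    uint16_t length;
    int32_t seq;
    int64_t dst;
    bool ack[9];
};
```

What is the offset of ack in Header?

@0: port [2B, align 2] → 2
+2 pad (align 4)
@4: payload_len [4B, align 4] → 8
@8: proto [8B, align 8] → 16
@16: src [4B, align 4] → 20
@20: length [2B, align 2] → 22
+2 pad (align 4)
@24: seq [4B, align 4] → 28
+4 pad (align 8)
@32: dst [8B, align 8] → 40
@40: ack [9B, align 1] → 49

40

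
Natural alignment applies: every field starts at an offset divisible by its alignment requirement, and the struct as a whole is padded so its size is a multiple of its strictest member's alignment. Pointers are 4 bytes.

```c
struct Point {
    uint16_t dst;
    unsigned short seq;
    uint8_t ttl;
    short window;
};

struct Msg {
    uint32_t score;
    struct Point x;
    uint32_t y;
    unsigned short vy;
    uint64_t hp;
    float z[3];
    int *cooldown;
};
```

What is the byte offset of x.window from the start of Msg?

Point: dst at 0 (size 2, align 2) → ends 2; seq at 2 (size 2, align 2) → ends 4; ttl at 4 (size 1, align 1) → ends 5; pad 1 to align 2 for window; window at 6 (size 2, align 2) → ends 8; total 8 bytes, alignment 2
score at 0 (size 4, align 4) → ends 4
x at 4 (size 8, align 2) → ends 12
within Point: window at 6
4 + 6 = 10

10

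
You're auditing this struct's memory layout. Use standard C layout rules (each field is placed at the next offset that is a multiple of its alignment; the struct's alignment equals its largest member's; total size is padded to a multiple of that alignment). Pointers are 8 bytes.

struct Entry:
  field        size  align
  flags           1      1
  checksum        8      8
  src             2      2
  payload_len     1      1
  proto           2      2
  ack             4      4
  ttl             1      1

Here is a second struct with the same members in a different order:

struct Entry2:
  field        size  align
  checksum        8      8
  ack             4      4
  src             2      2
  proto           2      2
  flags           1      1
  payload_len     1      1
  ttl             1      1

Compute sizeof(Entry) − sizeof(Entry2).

8

0..1  flags  (1B, 1-aligned)
1..8  -- padding (7B)
8..16  checksum  (8B, 8-aligned)
16..18  src  (2B, 2-aligned)
18..19  payload_len  (1B, 1-aligned)
19..20  -- padding (1B)
20..22  proto  (2B, 2-aligned)
22..24  -- padding (2B)
24..28  ack  (4B, 4-aligned)
28..29  ttl  (1B, 1-aligned)
29..32  -- tail padding (3B)
sizeof = 32, alignof = 8
— Entry2 —
0..8  checksum  (8B, 8-aligned)
8..12  ack  (4B, 4-aligned)
12..14  src  (2B, 2-aligned)
14..16  proto  (2B, 2-aligned)
16..17  flags  (1B, 1-aligned)
17..18  payload_len  (1B, 1-aligned)
18..19  ttl  (1B, 1-aligned)
19..24  -- tail padding (5B)
sizeof = 24, alignof = 8
32 − 24 = 8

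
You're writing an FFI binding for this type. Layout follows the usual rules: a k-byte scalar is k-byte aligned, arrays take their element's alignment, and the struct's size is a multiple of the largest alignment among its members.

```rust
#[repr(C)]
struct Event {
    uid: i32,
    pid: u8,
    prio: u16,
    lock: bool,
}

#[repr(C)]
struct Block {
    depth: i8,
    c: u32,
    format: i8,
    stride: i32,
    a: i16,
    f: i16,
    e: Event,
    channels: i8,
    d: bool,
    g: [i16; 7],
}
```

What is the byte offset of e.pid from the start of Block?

Event: uid at 0 (size 4, align 4) → ends 4; pid at 4 (size 1, align 1) → ends 5; pad 1 to align 2 for prio; prio at 6 (size 2, align 2) → ends 8; lock at 8 (size 1, align 1) → ends 9; tail pad 3 to reach multiple of 4; total 12 bytes, alignment 4
depth at 0 (size 1, align 1) → ends 1
pad 3 to align 4 for c
c at 4 (size 4, align 4) → ends 8
format at 8 (size 1, align 1) → ends 9
pad 3 to align 4 for stride
stride at 12 (size 4, align 4) → ends 16
a at 16 (size 2, align 2) → ends 18
f at 18 (size 2, align 2) → ends 20
e at 20 (size 12, align 4) → ends 32
within Event: pid at 4
20 + 4 = 24

24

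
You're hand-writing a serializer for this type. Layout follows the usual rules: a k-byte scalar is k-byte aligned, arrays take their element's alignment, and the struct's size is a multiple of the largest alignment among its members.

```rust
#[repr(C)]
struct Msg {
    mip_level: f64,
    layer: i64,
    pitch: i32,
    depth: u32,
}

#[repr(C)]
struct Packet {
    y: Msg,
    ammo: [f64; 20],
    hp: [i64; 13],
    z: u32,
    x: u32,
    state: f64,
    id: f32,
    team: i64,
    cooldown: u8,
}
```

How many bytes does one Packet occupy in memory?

328 bytes

Msg: @0: mip_level [8B, align 8] → 8; @8: layer [8B, align 8] → 16; @16: pitch [4B, align 4] → 20; @20: depth [4B, align 4] → 24; size 24, align 8
@0: y [24B, align 8] → 24
@24: ammo [160B, align 8] → 184
@184: hp [104B, align 8] → 288
@288: z [4B, align 4] → 292
@292: x [4B, align 4] → 296
@296: state [8B, align 8] → 304
@304: id [4B, align 4] → 308
+4 pad (align 8)
@312: team [8B, align 8] → 320
@320: cooldown [1B, align 1] → 321
+7 tail pad (align 8)
size 328, align 8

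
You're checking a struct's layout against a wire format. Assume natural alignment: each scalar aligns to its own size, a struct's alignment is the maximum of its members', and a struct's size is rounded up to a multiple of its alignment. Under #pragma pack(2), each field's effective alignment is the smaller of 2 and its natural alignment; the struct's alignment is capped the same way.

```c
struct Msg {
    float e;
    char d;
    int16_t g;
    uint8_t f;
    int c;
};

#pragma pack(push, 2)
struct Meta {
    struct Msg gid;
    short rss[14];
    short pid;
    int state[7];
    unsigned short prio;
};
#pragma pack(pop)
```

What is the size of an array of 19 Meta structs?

Msg: @0: e [4B, align 4] → 4; @4: d [1B, align 1] → 5; +1 pad (align 2); @6: g [2B, align 2] → 8; @8: f [1B, align 1] → 9; +3 pad (align 4); @12: c [4B, align 4] → 16; size 16, align 4
@0: gid [16B, align 2] → 16
@16: rss [28B, align 2] → 44
@44: pid [2B, align 2] → 46
@46: state [28B, align 2] → 74
@74: prio [2B, align 2] → 76
size 76, align 2
array of 19: 19 × 76 = 1444

1444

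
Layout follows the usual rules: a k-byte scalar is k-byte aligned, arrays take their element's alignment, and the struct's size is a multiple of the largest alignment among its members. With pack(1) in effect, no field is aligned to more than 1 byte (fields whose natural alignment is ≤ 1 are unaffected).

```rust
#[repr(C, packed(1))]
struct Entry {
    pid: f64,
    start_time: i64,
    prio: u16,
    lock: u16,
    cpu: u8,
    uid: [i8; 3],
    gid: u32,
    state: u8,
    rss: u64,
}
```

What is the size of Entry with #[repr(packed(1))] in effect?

pid at 0 (size 8, align 1) → ends 8
start_time at 8 (size 8, align 1) → ends 16
prio at 16 (size 2, align 1) → ends 18
lock at 18 (size 2, align 1) → ends 20
cpu at 20 (size 1, align 1) → ends 21
uid at 21 (size 3, align 1) → ends 24
gid at 24 (size 4, align 1) → ends 28
state at 28 (size 1, align 1) → ends 29
rss at 29 (size 8, align 1) → ends 37
total 37 bytes, alignment 1

37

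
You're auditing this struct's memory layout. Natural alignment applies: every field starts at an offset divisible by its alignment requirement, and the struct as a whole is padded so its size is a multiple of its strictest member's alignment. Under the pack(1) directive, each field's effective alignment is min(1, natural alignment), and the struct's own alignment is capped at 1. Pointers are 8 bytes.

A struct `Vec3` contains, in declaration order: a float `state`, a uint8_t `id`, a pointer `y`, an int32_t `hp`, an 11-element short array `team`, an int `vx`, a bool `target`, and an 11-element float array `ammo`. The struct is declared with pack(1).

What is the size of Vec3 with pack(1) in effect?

88

0..4  state  (4B, 1-aligned)
4..5  id  (1B, 1-aligned)
5..13  y  (8B, 1-aligned)
13..17  hp  (4B, 1-aligned)
17..39  team  (22B, 1-aligned)
39..43  vx  (4B, 1-aligned)
43..44  target  (1B, 1-aligned)
44..88  ammo  (44B, 1-aligned)
sizeof = 88, alignof = 1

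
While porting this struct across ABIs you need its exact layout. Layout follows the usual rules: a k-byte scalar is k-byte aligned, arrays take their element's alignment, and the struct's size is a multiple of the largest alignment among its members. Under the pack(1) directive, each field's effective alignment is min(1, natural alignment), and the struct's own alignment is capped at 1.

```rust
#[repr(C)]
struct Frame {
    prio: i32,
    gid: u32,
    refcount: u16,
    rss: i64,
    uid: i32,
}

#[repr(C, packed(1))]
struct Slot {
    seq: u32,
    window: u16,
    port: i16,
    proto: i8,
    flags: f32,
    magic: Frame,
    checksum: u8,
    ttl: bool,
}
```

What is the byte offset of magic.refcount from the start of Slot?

Frame: @0: prio [4B, align 4] → 4; @4: gid [4B, align 4] → 8; @8: refcount [2B, align 2] → 10; +6 pad (align 8); @16: rss [8B, align 8] → 24; @24: uid [4B, align 4] → 28; +4 tail pad (align 8); size 32, align 8
@0: seq [4B, align 1] → 4
@4: window [2B, align 1] → 6
@6: port [2B, align 1] → 8
@8: proto [1B, align 1] → 9
@9: flags [4B, align 1] → 13
@13: magic [32B, align 1] → 45
within Frame: refcount at 8
13 + 8 = 21

21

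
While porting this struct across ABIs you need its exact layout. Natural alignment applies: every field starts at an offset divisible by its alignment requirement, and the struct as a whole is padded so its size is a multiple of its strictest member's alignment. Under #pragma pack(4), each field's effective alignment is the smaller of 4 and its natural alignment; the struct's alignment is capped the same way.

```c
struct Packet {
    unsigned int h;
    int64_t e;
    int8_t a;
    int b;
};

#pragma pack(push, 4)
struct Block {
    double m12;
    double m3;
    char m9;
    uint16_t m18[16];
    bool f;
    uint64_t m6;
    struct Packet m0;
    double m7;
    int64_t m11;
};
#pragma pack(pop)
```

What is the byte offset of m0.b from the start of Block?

Packet: 0..4  h  (4B, 4-aligned); 4..8  -- padding (4B); 8..16  e  (8B, 8-aligned); 16..17  a  (1B, 1-aligned); 17..20  -- padding (3B); 20..24  b  (4B, 4-aligned); sizeof = 24, alignof = 8
0..8  m12  (8B, 4-aligned)
8..16  m3  (8B, 4-aligned)
16..17  m9  (1B, 1-aligned)
17..18  -- padding (1B)
18..50  m18  (32B, 2-aligned)
50..51  f  (1B, 1-aligned)
51..52  -- padding (1B)
52..60  m6  (8B, 4-aligned)
60..84  m0  (24B, 4-aligned)
within Packet: b at 20
60 + 20 = 80

80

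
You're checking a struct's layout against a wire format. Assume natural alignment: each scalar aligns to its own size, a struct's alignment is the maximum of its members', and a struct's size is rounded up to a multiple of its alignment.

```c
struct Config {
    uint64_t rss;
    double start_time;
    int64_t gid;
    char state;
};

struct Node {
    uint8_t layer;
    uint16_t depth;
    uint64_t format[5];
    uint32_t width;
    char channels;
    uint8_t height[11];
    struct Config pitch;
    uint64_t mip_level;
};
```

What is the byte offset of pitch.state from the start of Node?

88

Config: rss at 0 (size 8, align 8) → ends 8; start_time at 8 (size 8, align 8) → ends 16; gid at 16 (size 8, align 8) → ends 24; state at 24 (size 1, align 1) → ends 25; tail pad 7 to reach multiple of 8; total 32 bytes, alignment 8
layer at 0 (size 1, align 1) → ends 1
pad 1 to align 2 for depth
depth at 2 (size 2, align 2) → ends 4
pad 4 to align 8 for format
format at 8 (size 40, align 8) → ends 48
width at 48 (size 4, align 4) → ends 52
channels at 52 (size 1, align 1) → ends 53
height at 53 (size 11, align 1) → ends 64
pitch at 64 (size 32, align 8) → ends 96
within Config: state at 24
64 + 24 = 88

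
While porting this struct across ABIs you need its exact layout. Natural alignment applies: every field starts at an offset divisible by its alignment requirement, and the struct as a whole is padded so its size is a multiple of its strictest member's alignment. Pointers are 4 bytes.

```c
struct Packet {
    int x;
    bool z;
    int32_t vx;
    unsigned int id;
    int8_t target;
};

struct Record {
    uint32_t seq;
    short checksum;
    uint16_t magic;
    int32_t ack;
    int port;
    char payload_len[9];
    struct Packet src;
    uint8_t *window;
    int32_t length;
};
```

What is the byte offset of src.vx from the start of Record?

36

Packet: @0: x [4B, align 4] → 4; @4: z [1B, align 1] → 5; +3 pad (align 4); @8: vx [4B, align 4] → 12; @12: id [4B, align 4] → 16; @16: target [1B, align 1] → 17; +3 tail pad (align 4); size 20, align 4
@0: seq [4B, align 4] → 4
@4: checksum [2B, align 2] → 6
@6: magic [2B, align 2] → 8
@8: ack [4B, align 4] → 12
@12: port [4B, align 4] → 16
@16: payload_len [9B, align 1] → 25
+3 pad (align 4)
@28: src [20B, align 4] → 48
within Packet: vx at 8
28 + 8 = 36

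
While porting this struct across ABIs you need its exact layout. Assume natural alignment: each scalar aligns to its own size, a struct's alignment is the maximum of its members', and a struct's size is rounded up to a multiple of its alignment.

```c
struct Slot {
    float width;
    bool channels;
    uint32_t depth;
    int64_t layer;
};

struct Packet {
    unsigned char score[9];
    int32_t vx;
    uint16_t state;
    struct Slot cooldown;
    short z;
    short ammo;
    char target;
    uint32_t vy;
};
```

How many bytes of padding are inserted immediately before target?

Slot: width at 0 (size 4, align 4) → ends 4; channels at 4 (size 1, align 1) → ends 5; pad 3 to align 4 for depth; depth at 8 (size 4, align 4) → ends 12; pad 4 to align 8 for layer; layer at 16 (size 8, align 8) → ends 24; total 24 bytes, alignment 8
score at 0 (size 9, align 1) → ends 9
pad 3 to align 4 for vx
vx at 12 (size 4, align 4) → ends 16
state at 16 (size 2, align 2) → ends 18
pad 6 to align 8 for cooldown
cooldown at 24 (size 24, align 8) → ends 48
z at 48 (size 2, align 2) → ends 50
ammo at 50 (size 2, align 2) → ends 52
target at 52 (size 1, align 1) → ends 53

0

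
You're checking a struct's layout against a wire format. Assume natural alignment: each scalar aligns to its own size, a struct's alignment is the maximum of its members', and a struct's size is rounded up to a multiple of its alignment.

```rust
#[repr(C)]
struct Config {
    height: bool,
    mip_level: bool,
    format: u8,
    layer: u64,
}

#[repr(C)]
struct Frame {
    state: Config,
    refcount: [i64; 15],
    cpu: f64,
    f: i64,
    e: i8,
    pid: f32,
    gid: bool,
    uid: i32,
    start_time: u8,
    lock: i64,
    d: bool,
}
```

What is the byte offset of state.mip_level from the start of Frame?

1

Config: @0: height [1B, align 1] → 1; @1: mip_level [1B, align 1] → 2; @2: format [1B, align 1] → 3; +5 pad (align 8); @8: layer [8B, align 8] → 16; size 16, align 8
@0: state [16B, align 8] → 16
within Config: mip_level at 1
0 + 1 = 1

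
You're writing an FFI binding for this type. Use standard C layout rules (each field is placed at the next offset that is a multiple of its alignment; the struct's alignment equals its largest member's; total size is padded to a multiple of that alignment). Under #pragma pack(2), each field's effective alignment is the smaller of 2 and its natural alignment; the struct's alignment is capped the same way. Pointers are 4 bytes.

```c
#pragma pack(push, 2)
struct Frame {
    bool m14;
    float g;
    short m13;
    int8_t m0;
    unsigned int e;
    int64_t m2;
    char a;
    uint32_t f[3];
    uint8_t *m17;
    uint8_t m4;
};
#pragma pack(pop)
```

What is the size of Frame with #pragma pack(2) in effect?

42

m14 at 0 (size 1, align 1) → ends 1
pad 1 to align 2 for g
g at 2 (size 4, align 2) → ends 6
m13 at 6 (size 2, align 2) → ends 8
m0 at 8 (size 1, align 1) → ends 9
pad 1 to align 2 for e
e at 10 (size 4, align 2) → ends 14
m2 at 14 (size 8, align 2) → ends 22
a at 22 (size 1, align 1) → ends 23
pad 1 to align 2 for f
f at 24 (size 12, align 2) → ends 36
m17 at 36 (size 4, align 2) → ends 40
m4 at 40 (size 1, align 1) → ends 41
tail pad 1 to reach multiple of 2
total 42 bytes, alignment 2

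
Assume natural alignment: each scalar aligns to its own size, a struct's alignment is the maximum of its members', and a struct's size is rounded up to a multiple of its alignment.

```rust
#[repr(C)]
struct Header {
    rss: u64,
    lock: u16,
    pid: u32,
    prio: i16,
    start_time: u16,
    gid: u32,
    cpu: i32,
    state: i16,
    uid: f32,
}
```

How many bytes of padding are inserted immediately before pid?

2

0..8  rss  (8B, 8-aligned)
8..10  lock  (2B, 2-aligned)
10..12  -- padding (2B)
12..16  pid  (4B, 4-aligned)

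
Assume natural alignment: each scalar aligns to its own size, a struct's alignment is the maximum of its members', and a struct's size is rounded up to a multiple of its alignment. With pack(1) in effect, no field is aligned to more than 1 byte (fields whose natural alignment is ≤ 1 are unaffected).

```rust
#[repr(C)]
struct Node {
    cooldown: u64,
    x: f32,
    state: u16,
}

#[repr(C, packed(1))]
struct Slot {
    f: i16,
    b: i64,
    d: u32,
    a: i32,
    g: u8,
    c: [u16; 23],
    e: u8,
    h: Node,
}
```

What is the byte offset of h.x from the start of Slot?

Node: @0: cooldown [8B, align 8] → 8; @8: x [4B, align 4] → 12; @12: state [2B, align 2] → 14; +2 tail pad (align 8); size 16, align 8
@0: f [2B, align 1] → 2
@2: b [8B, align 1] → 10
@10: d [4B, align 1] → 14
@14: a [4B, align 1] → 18
@18: g [1B, align 1] → 19
@19: c [46B, align 1] → 65
@65: e [1B, align 1] → 66
@66: h [16B, align 1] → 82
within Node: x at 8
66 + 8 = 74

74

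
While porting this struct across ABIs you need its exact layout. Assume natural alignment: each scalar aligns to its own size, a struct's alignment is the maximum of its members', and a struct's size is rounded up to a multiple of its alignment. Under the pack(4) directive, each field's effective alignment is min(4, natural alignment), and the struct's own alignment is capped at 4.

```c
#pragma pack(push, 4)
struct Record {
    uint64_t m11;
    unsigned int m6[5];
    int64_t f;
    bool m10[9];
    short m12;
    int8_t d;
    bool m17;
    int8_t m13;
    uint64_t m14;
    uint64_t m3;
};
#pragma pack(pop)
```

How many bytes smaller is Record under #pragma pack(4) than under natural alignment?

4

natural layout:
  m11 at 0 (size 8, align 8) → ends 8
  m6 at 8 (size 20, align 4) → ends 28
  pad 4 to align 8 for f
  f at 32 (size 8, align 8) → ends 40
  m10 at 40 (size 9, align 1) → ends 49
  pad 1 to align 2 for m12
  m12 at 50 (size 2, align 2) → ends 52
  d at 52 (size 1, align 1) → ends 53
  m17 at 53 (size 1, align 1) → ends 54
  m13 at 54 (size 1, align 1) → ends 55
  pad 1 to align 8 for m14
  m14 at 56 (size 8, align 8) → ends 64
  m3 at 64 (size 8, align 8) → ends 72
  total 72 bytes, alignment 8
packed(4) layout:
  m11 at 0 (size 8, align 4) → ends 8
  m6 at 8 (size 20, align 4) → ends 28
  f at 28 (size 8, align 4) → ends 36
  m10 at 36 (size 9, align 1) → ends 45
  pad 1 to align 2 for m12
  m12 at 46 (size 2, align 2) → ends 48
  d at 48 (size 1, align 1) → ends 49
  m17 at 49 (size 1, align 1) → ends 50
  m13 at 50 (size 1, align 1) → ends 51
  pad 1 to align 4 for m14
  m14 at 52 (size 8, align 4) → ends 60
  m3 at 60 (size 8, align 4) → ends 68
  total 68 bytes, alignment 4
72 − 68 = 4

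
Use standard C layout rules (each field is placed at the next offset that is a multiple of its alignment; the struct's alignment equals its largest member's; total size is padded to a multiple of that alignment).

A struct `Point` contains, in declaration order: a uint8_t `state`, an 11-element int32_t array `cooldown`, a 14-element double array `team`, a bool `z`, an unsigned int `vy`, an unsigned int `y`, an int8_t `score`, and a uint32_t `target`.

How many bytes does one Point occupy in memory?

@0: state [1B, align 1] → 1
+3 pad (align 4)
@4: cooldown [44B, align 4] → 48
@48: team [112B, align 8] → 160
@160: z [1B, align 1] → 161
+3 pad (align 4)
@164: vy [4B, align 4] → 168
@168: y [4B, align 4] → 172
@172: score [1B, align 1] → 173
+3 pad (align 4)
@176: target [4B, align 4] → 180
+4 tail pad (align 8)
size 184, align 8

184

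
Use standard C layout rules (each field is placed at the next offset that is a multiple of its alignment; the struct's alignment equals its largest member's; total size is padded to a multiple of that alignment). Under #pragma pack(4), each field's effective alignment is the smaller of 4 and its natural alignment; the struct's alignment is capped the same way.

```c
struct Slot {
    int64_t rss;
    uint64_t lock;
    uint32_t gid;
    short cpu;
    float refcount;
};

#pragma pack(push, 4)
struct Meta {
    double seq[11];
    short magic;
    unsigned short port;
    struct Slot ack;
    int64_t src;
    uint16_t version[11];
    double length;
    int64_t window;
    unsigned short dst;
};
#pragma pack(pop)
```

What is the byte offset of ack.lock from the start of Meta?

100

Slot: @0: rss [8B, align 8] → 8; @8: lock [8B, align 8] → 16; @16: gid [4B, align 4] → 20; @20: cpu [2B, align 2] → 22; +2 pad (align 4); @24: refcount [4B, align 4] → 28; +4 tail pad (align 8); size 32, align 8
@0: seq [88B, align 4] → 88
@88: magic [2B, align 2] → 90
@90: port [2B, align 2] → 92
@92: ack [32B, align 4] → 124
within Slot: lock at 8
92 + 8 = 100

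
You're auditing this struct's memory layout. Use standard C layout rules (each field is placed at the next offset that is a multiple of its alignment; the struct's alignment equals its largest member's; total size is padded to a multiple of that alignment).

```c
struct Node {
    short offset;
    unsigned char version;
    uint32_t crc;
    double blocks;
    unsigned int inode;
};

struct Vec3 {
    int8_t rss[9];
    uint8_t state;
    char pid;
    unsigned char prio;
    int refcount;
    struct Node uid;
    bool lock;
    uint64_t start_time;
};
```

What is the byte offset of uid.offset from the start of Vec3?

Node: @0: offset [2B, align 2] → 2; @2: version [1B, align 1] → 3; +1 pad (align 4); @4: crc [4B, align 4] → 8; @8: blocks [8B, align 8] → 16; @16: inode [4B, align 4] → 20; +4 tail pad (align 8); size 24, align 8
@0: rss [9B, align 1] → 9
@9: state [1B, align 1] → 10
@10: pid [1B, align 1] → 11
@11: prio [1B, align 1] → 12
@12: refcount [4B, align 4] → 16
@16: uid [24B, align 8] → 40
within Node: offset at 0
16 + 0 = 16

16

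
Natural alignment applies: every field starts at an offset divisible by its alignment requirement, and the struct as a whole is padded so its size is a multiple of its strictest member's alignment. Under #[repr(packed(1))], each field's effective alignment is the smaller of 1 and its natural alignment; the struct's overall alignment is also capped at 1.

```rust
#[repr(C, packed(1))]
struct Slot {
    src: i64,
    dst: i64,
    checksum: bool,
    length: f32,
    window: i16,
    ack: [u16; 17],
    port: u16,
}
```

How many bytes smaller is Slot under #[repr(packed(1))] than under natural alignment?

natural layout:
  src at 0 (size 8, align 8) → ends 8
  dst at 8 (size 8, align 8) → ends 16
  checksum at 16 (size 1, align 1) → ends 17
  pad 3 to align 4 for length
  length at 20 (size 4, align 4) → ends 24
  window at 24 (size 2, align 2) → ends 26
  ack at 26 (size 34, align 2) → ends 60
  port at 60 (size 2, align 2) → ends 62
  tail pad 2 to reach multiple of 8
  total 64 bytes, alignment 8
packed(1) layout:
  src at 0 (size 8, align 1) → ends 8
  dst at 8 (size 8, align 1) → ends 16
  checksum at 16 (size 1, align 1) → ends 17
  length at 17 (size 4, align 1) → ends 21
  window at 21 (size 2, align 1) → ends 23
  ack at 23 (size 34, align 1) → ends 57
  port at 57 (size 2, align 1) → ends 59
  total 59 bytes, alignment 1
64 − 59 = 5

5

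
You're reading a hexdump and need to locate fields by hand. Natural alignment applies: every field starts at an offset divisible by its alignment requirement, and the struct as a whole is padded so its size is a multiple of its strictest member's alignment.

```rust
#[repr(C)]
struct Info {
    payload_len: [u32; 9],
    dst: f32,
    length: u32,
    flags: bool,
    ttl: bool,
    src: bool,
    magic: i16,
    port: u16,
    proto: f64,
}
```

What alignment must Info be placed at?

8

member alignments: payload_len=4, dst=4, length=4, flags=1, ttl=1, src=1, magic=2, port=2, proto=8
max = 8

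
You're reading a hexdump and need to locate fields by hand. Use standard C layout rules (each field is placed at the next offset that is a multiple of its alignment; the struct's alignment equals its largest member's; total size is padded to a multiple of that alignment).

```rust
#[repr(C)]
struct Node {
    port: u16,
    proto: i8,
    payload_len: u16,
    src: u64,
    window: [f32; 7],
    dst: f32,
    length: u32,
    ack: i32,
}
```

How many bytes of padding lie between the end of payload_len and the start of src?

2

@0: port [2B, align 2] → 2
@2: proto [1B, align 1] → 3
+1 pad (align 2)
@4: payload_len [2B, align 2] → 6
+2 pad (align 8)
@8: src [8B, align 8] → 16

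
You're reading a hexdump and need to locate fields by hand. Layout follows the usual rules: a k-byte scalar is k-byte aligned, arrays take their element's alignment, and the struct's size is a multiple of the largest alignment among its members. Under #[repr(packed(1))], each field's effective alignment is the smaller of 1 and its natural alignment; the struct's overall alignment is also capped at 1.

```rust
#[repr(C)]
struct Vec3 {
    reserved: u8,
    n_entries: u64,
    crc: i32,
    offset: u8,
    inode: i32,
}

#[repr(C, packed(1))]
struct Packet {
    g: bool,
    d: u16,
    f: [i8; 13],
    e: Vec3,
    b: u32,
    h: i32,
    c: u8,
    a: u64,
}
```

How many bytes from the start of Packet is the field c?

56

Vec3: 0..1  reserved  (1B, 1-aligned); 1..8  -- padding (7B); 8..16  n_entries  (8B, 8-aligned); 16..20  crc  (4B, 4-aligned); 20..21  offset  (1B, 1-aligned); 21..24  -- padding (3B); 24..28  inode  (4B, 4-aligned); 28..32  -- tail padding (4B); sizeof = 32, alignof = 8
0..1  g  (1B, 1-aligned)
1..3  d  (2B, 1-aligned)
3..16  f  (13B, 1-aligned)
16..48  e  (32B, 1-aligned)
48..52  b  (4B, 1-aligned)
52..56  h  (4B, 1-aligned)
56..57  c  (1B, 1-aligned)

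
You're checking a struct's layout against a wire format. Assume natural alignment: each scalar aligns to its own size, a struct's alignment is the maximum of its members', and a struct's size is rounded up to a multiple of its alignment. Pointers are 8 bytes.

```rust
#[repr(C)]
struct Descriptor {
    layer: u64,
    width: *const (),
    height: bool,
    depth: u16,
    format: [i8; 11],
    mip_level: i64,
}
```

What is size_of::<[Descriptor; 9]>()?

360

@0: layer [8B, align 8] → 8
@8: width [8B, align 8] → 16
@16: height [1B, align 1] → 17
+1 pad (align 2)
@18: depth [2B, align 2] → 20
@20: format [11B, align 1] → 31
+1 pad (align 8)
@32: mip_level [8B, align 8] → 40
size 40, align 8
array of 9: 9 × 40 = 360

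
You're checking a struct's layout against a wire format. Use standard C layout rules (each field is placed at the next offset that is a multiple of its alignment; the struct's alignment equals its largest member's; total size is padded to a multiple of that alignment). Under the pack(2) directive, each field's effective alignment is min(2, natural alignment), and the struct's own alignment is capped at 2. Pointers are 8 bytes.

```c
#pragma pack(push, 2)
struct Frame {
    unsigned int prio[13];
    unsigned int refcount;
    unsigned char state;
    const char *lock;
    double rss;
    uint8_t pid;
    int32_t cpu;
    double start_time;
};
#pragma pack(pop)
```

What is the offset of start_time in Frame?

80

prio at 0 (size 52, align 2) → ends 52
refcount at 52 (size 4, align 2) → ends 56
state at 56 (size 1, align 1) → ends 57
pad 1 to align 2 for lock
lock at 58 (size 8, align 2) → ends 66
rss at 66 (size 8, align 2) → ends 74
pid at 74 (size 1, align 1) → ends 75
pad 1 to align 2 for cpu
cpu at 76 (size 4, align 2) → ends 80
start_time at 80 (size 8, align 2) → ends 88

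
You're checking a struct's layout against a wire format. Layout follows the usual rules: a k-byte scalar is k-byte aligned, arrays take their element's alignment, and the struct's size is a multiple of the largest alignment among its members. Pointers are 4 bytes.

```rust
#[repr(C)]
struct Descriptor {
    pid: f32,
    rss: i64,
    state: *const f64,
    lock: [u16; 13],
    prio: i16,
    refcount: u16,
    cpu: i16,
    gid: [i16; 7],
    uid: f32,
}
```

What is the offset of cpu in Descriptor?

pid at 0 (size 4, align 4) → ends 4
pad 4 to align 8 for rss
rss at 8 (size 8, align 8) → ends 16
state at 16 (size 4, align 4) → ends 20
lock at 20 (size 26, align 2) → ends 46
prio at 46 (size 2, align 2) → ends 48
refcount at 48 (size 2, align 2) → ends 50
cpu at 50 (size 2, align 2) → ends 52

50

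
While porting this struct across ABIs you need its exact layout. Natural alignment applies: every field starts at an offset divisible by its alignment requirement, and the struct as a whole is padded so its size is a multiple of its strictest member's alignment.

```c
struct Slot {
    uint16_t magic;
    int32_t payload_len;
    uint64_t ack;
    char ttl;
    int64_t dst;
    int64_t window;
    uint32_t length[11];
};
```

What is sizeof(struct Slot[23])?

@0: magic [2B, align 2] → 2
+2 pad (align 4)
@4: payload_len [4B, align 4] → 8
@8: ack [8B, align 8] → 16
@16: ttl [1B, align 1] → 17
+7 pad (align 8)
@24: dst [8B, align 8] → 32
@32: window [8B, align 8] → 40
@40: length [44B, align 4] → 84
+4 tail pad (align 8)
size 88, align 8
array of 23: 23 × 88 = 2024

2024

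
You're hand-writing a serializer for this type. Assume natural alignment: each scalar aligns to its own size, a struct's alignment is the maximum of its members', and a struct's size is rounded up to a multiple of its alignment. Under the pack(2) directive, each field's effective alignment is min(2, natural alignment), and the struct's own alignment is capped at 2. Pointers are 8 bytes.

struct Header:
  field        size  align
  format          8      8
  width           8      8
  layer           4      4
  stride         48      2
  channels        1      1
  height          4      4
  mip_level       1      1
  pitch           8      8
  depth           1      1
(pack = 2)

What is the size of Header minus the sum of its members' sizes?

3

0..8  format  (8B, 2-aligned)
8..16  width  (8B, 2-aligned)
16..20  layer  (4B, 2-aligned)
20..68  stride  (48B, 2-aligned)
68..69  channels  (1B, 1-aligned)
69..70  -- padding (1B)
70..74  height  (4B, 2-aligned)
74..75  mip_level  (1B, 1-aligned)
75..76  -- padding (1B)
76..84  pitch  (8B, 2-aligned)
84..85  depth  (1B, 1-aligned)
85..86  -- tail padding (1B)
sizeof = 86, alignof = 2
data bytes 83, size 86 → padding 3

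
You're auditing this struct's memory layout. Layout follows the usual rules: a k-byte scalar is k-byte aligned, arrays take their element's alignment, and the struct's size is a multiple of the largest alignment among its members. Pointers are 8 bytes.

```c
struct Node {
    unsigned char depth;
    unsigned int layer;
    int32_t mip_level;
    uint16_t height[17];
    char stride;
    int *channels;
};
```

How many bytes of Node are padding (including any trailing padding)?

4

depth at 0 (size 1, align 1) → ends 1
pad 3 to align 4 for layer
layer at 4 (size 4, align 4) → ends 8
mip_level at 8 (size 4, align 4) → ends 12
height at 12 (size 34, align 2) → ends 46
stride at 46 (size 1, align 1) → ends 47
pad 1 to align 8 for channels
channels at 48 (size 8, align 8) → ends 56
total 56 bytes, alignment 8
data bytes 52, size 56 → padding 4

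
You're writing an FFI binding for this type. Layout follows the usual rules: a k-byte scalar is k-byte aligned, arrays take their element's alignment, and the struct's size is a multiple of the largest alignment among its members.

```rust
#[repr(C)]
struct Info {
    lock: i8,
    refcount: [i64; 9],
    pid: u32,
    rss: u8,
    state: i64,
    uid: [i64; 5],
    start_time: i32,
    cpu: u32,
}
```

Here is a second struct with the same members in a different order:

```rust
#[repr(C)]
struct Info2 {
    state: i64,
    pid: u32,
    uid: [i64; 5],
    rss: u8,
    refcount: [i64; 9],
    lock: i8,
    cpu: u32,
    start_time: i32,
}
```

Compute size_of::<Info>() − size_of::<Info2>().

0..1  lock  (1B, 1-aligned)
1..8  -- padding (7B)
8..80  refcount  (72B, 8-aligned)
80..84  pid  (4B, 4-aligned)
84..85  rss  (1B, 1-aligned)
85..88  -- padding (3B)
88..96  state  (8B, 8-aligned)
96..136  uid  (40B, 8-aligned)
136..140  start_time  (4B, 4-aligned)
140..144  cpu  (4B, 4-aligned)
sizeof = 144, alignof = 8
— Info2 —
0..8  state  (8B, 8-aligned)
8..12  pid  (4B, 4-aligned)
12..16  -- padding (4B)
16..56  uid  (40B, 8-aligned)
56..57  rss  (1B, 1-aligned)
57..64  -- padding (7B)
64..136  refcount  (72B, 8-aligned)
136..137  lock  (1B, 1-aligned)
137..140  -- padding (3B)
140..144  cpu  (4B, 4-aligned)
144..148  start_time  (4B, 4-aligned)
148..152  -- tail padding (4B)
sizeof = 152, alignof = 8
144 − 152 = -8

-8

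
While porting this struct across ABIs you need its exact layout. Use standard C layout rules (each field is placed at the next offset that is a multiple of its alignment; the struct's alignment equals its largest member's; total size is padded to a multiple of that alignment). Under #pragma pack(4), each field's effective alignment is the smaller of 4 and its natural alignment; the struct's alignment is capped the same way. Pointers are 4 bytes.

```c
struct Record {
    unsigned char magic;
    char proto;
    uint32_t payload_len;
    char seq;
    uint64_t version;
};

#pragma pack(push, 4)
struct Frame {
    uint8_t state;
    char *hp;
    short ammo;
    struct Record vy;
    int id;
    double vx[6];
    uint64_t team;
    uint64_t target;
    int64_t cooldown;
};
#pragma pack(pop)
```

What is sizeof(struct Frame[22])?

Record: @0: magic [1B, align 1] → 1; @1: proto [1B, align 1] → 2; +2 pad (align 4); @4: payload_len [4B, align 4] → 8; @8: seq [1B, align 1] → 9; +7 pad (align 8); @16: version [8B, align 8] → 24; size 24, align 8
@0: state [1B, align 1] → 1
+3 pad (align 4)
@4: hp [4B, align 4] → 8
@8: ammo [2B, align 2] → 10
+2 pad (align 4)
@12: vy [24B, align 4] → 36
@36: id [4B, align 4] → 40
@40: vx [48B, align 4] → 88
@88: team [8B, align 4] → 96
@96: target [8B, align 4] → 104
@104: cooldown [8B, align 4] → 112
size 112, align 4
array of 22: 22 × 112 = 2464

2464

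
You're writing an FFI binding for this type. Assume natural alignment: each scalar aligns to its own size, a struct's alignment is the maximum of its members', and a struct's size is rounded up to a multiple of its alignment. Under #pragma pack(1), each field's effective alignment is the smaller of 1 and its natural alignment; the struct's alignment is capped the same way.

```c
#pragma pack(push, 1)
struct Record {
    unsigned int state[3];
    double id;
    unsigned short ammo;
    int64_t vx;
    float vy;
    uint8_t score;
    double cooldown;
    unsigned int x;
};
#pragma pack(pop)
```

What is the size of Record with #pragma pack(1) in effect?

47

state at 0 (size 12, align 1) → ends 12
id at 12 (size 8, align 1) → ends 20
ammo at 20 (size 2, align 1) → ends 22
vx at 22 (size 8, align 1) → ends 30
vy at 30 (size 4, align 1) → ends 34
score at 34 (size 1, align 1) → ends 35
cooldown at 35 (size 8, align 1) → ends 43
x at 43 (size 4, align 1) → ends 47
total 47 bytes, alignment 1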